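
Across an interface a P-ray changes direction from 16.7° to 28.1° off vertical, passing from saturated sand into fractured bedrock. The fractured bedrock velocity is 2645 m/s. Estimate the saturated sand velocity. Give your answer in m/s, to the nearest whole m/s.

1614 m/s

sin 16.7° = 0.2874; sin 28.1° = 0.4710.
V₁ = V₂·(sin θ₁/sin θ₂) = 2645·(0.2874/0.4710) = 1613.69 m/s.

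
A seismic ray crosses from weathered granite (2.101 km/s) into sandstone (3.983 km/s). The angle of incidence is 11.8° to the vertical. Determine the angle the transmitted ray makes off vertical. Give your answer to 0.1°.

sin θ₁/V₁ = sin θ₂/V₂ ⇒ sin θ₂ = 3.983·sin 11.8°/2.101 = 3.983·0.2045/2.101 = 0.3877.
θ₂ = sin⁻¹(0.3877) = 22.81° (from vertical).

22.8°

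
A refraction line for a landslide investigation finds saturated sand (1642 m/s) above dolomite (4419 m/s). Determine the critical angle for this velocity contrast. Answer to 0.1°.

Critical incidence: sin θ_c = V₁/V₂ = 1642/4419 = 0.3716.
θ_c = arcsin 0.3716 = 21.81°.

21.8°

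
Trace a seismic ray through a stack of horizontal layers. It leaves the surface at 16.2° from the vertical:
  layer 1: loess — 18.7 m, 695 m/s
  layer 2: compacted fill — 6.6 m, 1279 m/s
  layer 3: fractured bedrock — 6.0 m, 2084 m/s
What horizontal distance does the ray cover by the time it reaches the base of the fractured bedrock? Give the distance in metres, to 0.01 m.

18.54 m

Apply Snell's law at each interface; in layer i the horizontal offset is hᵢ·tan θᵢ.
Layer 1: θ = 16.20°; offset = 18.7·tan 16.20° = 5.4329 m.
Layer 2: sin θ = 1279·sin 16.2°/695 = 0.5134, θ = 30.89°; offset = 6.6·tan 30.89° = 3.9488 m.
Layer 3: sin θ = 2084·sin 16.2°/695 = 0.8366, θ = 56.78°; offset = 6.0·tan 56.78° = 9.1619 m.
Total horizontal offset = 18.5436 m.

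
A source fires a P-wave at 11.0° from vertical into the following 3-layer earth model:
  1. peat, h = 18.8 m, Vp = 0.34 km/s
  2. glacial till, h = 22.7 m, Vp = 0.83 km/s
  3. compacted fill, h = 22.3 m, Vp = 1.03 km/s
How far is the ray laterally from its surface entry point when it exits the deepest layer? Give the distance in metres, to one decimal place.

Apply Snell's law at each interface; in layer i the horizontal offset is hᵢ·tan θᵢ.
Layer 1: θ = 11.00°; offset = 18.8·tan 11.00° = 3.654 m.
Layer 2: sin θ = 0.83·sin 11.0°/0.34 = 0.4658, θ = 27.76°; offset = 22.7·tan 27.76° = 11.949 m.
Layer 3: sin θ = 1.03·sin 11.0°/0.34 = 0.5780, θ = 35.31°; offset = 22.3·tan 35.31° = 15.797 m.
Total horizontal offset = 31.400 m.

31.4 m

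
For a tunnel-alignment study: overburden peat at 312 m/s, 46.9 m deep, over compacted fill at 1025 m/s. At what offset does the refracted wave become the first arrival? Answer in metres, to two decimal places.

128.45 m

θ_c = arcsin(312/1025) = 17.72°, so cos θ_c = 0.9525 and tᵢ = 2h cos θ_c/V₁ = 0.2864 s.
At crossover x/V₁ = x/V₂ + tᵢ ⇒ x = tᵢ/(1/V₁ − 1/V₂) = 0.28637/(3.2051e-03 − 9.7561e-04) = 128.45 m.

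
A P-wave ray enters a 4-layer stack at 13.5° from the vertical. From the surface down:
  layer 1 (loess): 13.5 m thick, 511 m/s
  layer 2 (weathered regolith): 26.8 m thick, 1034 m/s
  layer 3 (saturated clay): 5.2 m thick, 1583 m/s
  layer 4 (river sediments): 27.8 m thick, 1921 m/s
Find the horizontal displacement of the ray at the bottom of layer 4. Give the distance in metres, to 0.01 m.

Ray parameter p = sin 13.5° / 511 m/s = 4.5684e-04 s/m.
Layer 1: θ = 13.50°; offset = 13.5·tan 13.50° = 3.2411 m.
Layer 2: sin θ = p·1034 = 0.4724 → θ = 28.19°; offset = 26.8·tan 28.19° = 14.3631 m.
Layer 3: sin θ = p·1583 = 0.7232 → θ = 46.32°; offset = 5.2·tan 46.32° = 5.4448 m.
Layer 4: sin θ = p·1921 = 0.8776 → θ = 61.35°; offset = 27.8·tan 61.35° = 50.8895 m.
Summing the layer offsets gives 73.9384 m.

73.94 m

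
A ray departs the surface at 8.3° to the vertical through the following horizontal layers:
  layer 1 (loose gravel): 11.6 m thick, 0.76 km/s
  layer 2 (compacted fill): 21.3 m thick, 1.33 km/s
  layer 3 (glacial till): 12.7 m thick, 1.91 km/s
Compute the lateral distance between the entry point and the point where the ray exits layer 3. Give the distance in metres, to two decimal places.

Ray parameter p = sin 8.3° / 0.76 km/s = 1.8994e-01 s/km.
Layer 1: θ = 8.30°; offset = 11.6·tan 8.30° = 1.6923 m.
Layer 2: sin θ = p·1.33 = 0.2526 → θ = 14.63°; offset = 21.3·tan 14.63° = 5.5613 m.
Layer 3: sin θ = p·1.91 = 0.3628 → θ = 21.27°; offset = 12.7·tan 21.27° = 4.9443 m.
Summing the layer offsets gives 12.1978 m.

12.20 m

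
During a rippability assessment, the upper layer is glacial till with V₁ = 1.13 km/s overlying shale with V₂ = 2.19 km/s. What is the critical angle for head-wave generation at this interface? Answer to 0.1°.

31.1°

At critical incidence the refracted ray runs along the interface (θ₂ = 90°), so sin θ_c = V₁/V₂.
θ_c = arcsin(1.13/2.19) = arcsin 0.5160 = 31.06°.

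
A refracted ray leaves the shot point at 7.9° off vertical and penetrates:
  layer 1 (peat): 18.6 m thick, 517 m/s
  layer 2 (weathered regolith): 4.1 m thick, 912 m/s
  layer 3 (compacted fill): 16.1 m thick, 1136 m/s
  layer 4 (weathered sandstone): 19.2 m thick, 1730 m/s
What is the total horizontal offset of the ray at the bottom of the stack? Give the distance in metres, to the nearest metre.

p = sin θ₁/V₁ = sin 7.9°/517 = 2.6585e-04 s/m is conserved through the stack.
Layer 1: θ = 7.90°; offset = 18.6·tan 7.90° = 2.581 m.
Layer 2: sin θ = p·912 = 0.2425 → θ = 14.03°; offset = 4.1·tan 14.03° = 1.025 m.
Layer 3: sin θ = p·1136 = 0.3020 → θ = 17.58°; offset = 16.1·tan 17.58° = 5.100 m.
Layer 4: sin θ = p·1730 = 0.4599 → θ = 27.38°; offset = 19.2·tan 27.38° = 9.945 m.
Σ offsets = 18.651 m.

19 m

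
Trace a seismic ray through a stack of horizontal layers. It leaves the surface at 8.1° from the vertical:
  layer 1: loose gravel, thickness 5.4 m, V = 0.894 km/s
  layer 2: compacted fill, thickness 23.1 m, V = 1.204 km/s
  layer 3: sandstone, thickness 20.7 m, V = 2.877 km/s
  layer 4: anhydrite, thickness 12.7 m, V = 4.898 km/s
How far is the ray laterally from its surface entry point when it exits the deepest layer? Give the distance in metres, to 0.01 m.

Apply Snell's law at each interface; in layer i the horizontal offset is hᵢ·tan θᵢ.
Layer 1: θ = 8.10°; offset = 5.4·tan 8.10° = 0.7685 m.
Layer 2: sin θ = 1.204·sin 8.1°/0.894 = 0.1898, θ = 10.94°; offset = 23.1·tan 10.94° = 4.4646 m.
Layer 3: sin θ = 2.877·sin 8.1°/0.894 = 0.4534, θ = 26.96°; offset = 20.7·tan 26.96° = 10.5310 m.
Layer 4: sin θ = 4.898·sin 8.1°/0.894 = 0.7720, θ = 50.53°; offset = 12.7·tan 50.53° = 15.4230 m.
Σ offsets = 31.1871 m.

31.19 m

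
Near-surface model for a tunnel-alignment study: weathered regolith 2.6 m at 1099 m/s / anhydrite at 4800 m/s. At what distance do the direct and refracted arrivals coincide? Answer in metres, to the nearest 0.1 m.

6.6 m

θ_c = arcsin(1099/4800) = 13.24°, so cos θ_c = 0.9734 and tᵢ = 2h cos θ_c/V₁ = 0.0046 s.
At crossover x/V₁ = x/V₂ + tᵢ ⇒ x = tᵢ/(1/V₁ − 1/V₂) = 0.00461/(9.0992e-04 − 2.0833e-04) = 6.56 m.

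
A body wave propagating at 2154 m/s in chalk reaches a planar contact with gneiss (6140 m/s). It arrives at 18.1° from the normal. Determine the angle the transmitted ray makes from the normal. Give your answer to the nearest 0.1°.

62.3°

sin θ₁/V₁ = sin θ₂/V₂ ⇒ sin θ₂ = 6140·sin 18.1°/2154 = 6140·0.3107/2154 = 0.8856.
θ₂ = sin⁻¹(0.8856) = 62.32° (from vertical).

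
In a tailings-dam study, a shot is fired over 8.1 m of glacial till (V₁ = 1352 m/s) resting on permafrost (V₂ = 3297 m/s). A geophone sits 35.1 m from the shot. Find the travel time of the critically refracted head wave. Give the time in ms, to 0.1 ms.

t = x/V₂ + 2h·√(V₂²−V₁²)/(V₁V₂).
√(V₂²−V₁²) = √(3297²−1352²) = 3007.0 m/s; delay term = 2·8.1·3007.0/(1352·3297) = 0.01093 s.
t = 35.1/3297 + 0.01093 = 0.02157 s.

21.6 ms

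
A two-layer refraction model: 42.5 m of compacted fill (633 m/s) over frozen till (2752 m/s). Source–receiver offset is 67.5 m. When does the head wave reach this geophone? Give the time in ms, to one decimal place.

155.2 ms

θ_c = arcsin(V₁/V₂) = arcsin(633/2752) = 13.30°, cos θ_c = 0.9732.
Intercept time tᵢ = 2h cos θ_c / V₁ = 2·42.5·0.9732/633 = 0.13068 s.
t = x/V₂ + tᵢ = 67.5/2752 + 0.13068 = 0.15521 s.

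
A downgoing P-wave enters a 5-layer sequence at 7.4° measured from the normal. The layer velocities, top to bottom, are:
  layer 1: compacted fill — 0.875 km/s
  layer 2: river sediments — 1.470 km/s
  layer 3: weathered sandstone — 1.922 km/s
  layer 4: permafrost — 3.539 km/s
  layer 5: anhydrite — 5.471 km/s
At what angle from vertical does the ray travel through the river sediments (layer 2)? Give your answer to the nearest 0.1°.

12.5°

Snell's law across each interface conserves sin θ / V, so sin θ_2 = V_2·sin θ₁/V₁.
sin θ_2 = 1.470 × sin 7.4° / 0.875 = 0.2164.
θ_2 = arcsin 0.2164 = 12.50°.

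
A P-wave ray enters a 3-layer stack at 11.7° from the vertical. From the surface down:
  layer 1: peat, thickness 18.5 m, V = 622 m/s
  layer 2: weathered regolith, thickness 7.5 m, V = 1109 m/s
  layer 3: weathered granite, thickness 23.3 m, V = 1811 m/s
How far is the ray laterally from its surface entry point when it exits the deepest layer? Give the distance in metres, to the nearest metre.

p = sin θ₁/V₁ = sin 11.7°/622 = 3.2602e-04 s/m is conserved through the stack.
Layer 1: θ = 11.70°; offset = 18.5·tan 11.70° = 3.831 m.
Layer 2: sin θ = p·1109 = 0.3616 → θ = 21.20°; offset = 7.5·tan 21.20° = 2.908 m.
Layer 3: sin θ = p·1811 = 0.5904 → θ = 36.19°; offset = 23.3·tan 36.19° = 17.045 m.
Σ offsets = 23.785 m.

24 m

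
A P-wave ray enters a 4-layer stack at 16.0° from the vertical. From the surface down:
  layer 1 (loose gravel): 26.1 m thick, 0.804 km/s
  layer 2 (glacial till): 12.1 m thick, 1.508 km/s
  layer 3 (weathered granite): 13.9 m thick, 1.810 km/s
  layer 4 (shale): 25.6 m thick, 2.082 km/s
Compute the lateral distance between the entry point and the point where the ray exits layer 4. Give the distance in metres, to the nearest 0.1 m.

p = sin θ₁/V₁ = sin 16.0°/0.804 = 3.4283e-01 s/km is conserved through the stack.
Layer 1: θ = 16.00°; offset = 26.1·tan 16.00° = 7.484 m.
Layer 2: sin θ = p·1.508 = 0.5170 → θ = 31.13°; offset = 12.1·tan 31.13° = 7.308 m.
Layer 3: sin θ = p·1.810 = 0.6205 → θ = 38.35°; offset = 13.9·tan 38.35° = 10.999 m.
Layer 4: sin θ = p·2.082 = 0.7138 → θ = 45.54°; offset = 25.6·tan 45.54° = 26.090 m.
Σ offsets = 51.881 m.

51.9 m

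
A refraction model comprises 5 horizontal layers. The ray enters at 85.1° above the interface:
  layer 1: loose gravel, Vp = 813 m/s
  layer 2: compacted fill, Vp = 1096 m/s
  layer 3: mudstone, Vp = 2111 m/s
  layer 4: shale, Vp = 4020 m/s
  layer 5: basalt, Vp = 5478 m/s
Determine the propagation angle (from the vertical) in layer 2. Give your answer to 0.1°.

From the normal: θ₁ = 90° − 85.1° = 4.9°.
Snell's law across each interface conserves sin θ / V, so sin θ_2 = V_2·sin θ₁/V₁.
sin θ_2 = 1096 × sin 4.9° / 813 = 0.1151.
θ_2 = arcsin 0.1151 = 6.61°.

6.6°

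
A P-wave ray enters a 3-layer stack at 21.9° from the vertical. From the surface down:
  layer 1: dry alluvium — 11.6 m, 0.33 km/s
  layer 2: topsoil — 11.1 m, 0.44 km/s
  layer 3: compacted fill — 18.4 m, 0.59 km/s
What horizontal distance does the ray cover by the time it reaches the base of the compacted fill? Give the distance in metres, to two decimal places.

27.49 m

Ray parameter p = sin 21.9° / 0.33 km/s = 1.1303e+00 s/km.
Layer 1: θ = 21.90°; offset = 11.6·tan 21.90° = 4.6632 m.
Layer 2: sin θ = p·0.44 = 0.4973 → θ = 29.82°; offset = 11.1·tan 29.82° = 6.3629 m.
Layer 3: sin θ = p·0.59 = 0.6669 → θ = 41.82°; offset = 18.4·tan 41.82° = 16.4659 m.
Σ offsets = 27.4919 m.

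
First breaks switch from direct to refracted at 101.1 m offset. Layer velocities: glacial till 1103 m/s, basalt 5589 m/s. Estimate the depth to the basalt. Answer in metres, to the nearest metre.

41 m

h = (x_cross/2)·√((V₂−V₁)/(V₂+V₁)).
(V₂−V₁)/(V₂+V₁) = (5589−1103)/(5589+1103) = 0.6704; √ = 0.8188.
h = (101.1/2)·0.8188 = 41.39 m.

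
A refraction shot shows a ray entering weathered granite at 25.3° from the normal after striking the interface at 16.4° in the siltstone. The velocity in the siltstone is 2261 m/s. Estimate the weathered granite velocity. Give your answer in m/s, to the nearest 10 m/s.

Snell's law: sin 16.4°/V₁ = sin 25.3°/V₂.
V₂ = V₁·sin 25.3°/sin 16.4° = 2261 × 1.5136 = 3422.30 m/s.

3420 m/s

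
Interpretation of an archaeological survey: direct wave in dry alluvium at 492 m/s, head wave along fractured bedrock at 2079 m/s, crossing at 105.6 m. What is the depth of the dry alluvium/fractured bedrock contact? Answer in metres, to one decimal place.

41.5 m

x_cross = 2h·√((V₂+V₁)/(V₂−V₁)) → h = x_cross / (2·√((V₂+V₁)/(V₂−V₁))).
√((V₂+V₁)/(V₂−V₁)) = √((2079+492)/(2079−492)) = 1.2728.
h = 105.6 / (2·1.2728) = 41.48 m.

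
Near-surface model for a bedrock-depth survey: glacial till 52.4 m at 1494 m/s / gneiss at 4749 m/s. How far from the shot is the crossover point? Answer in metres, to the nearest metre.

x_cross = 2h·√((V₂+V₁)/(V₂−V₁)).
(V₂+V₁)/(V₂−V₁) = (4749+1494)/(4749−1494) = 1.9180; √ = 1.3849.
x_cross = 2·52.4·1.3849 = 145.14 m.

145 m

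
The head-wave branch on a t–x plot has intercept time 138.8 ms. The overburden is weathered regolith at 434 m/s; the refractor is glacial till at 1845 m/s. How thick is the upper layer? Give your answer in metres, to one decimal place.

31.0 m

θ_c = arcsin(434/1845) = 13.61°; cos θ_c = 0.9719.
tᵢ = 2h cos θ_c/V₁ ⇒ h = tᵢ·V₁/(2 cos θ_c) = 0.1388·434/(2·0.9719) = 30.99 m.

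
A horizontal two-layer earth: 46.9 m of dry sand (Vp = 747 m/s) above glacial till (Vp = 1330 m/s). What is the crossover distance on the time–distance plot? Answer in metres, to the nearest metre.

θ_c = arcsin(747/1330) = 34.17°, so cos θ_c = 0.8274 and tᵢ = 2h cos θ_c/V₁ = 0.1039 s.
At crossover x/V₁ = x/V₂ + tᵢ ⇒ x = tᵢ/(1/V₁ − 1/V₂) = 0.10389/(1.3387e-03 − 7.5188e-04) = 177.05 m.

177 m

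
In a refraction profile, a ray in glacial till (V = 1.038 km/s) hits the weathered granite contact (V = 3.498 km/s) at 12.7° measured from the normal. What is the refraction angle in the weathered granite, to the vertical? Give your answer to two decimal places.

Snell's law: sin θ₂ = (V₂/V₁)·sin θ₁ = (3.498/1.038)·sin 12.7° = 0.7409.
θ₂ = arcsin 0.7409 = 47.81° from the normal.

47.81°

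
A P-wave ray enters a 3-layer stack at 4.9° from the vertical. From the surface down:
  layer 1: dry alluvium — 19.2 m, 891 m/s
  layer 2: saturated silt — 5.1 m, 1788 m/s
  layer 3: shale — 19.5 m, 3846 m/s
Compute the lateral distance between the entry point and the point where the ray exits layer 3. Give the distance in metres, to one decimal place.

Ray parameter p = sin 4.9° / 891 m/s = 9.5866e-05 s/m.
Layer 1: θ = 4.90°; offset = 19.2·tan 4.90° = 1.646 m.
Layer 2: sin θ = p·1788 = 0.1714 → θ = 9.87°; offset = 5.1·tan 9.87° = 0.887 m.
Layer 3: sin θ = p·3846 = 0.3687 → θ = 21.64°; offset = 19.5·tan 21.64° = 7.735 m.
Σ offsets = 10.268 m.

10.3 m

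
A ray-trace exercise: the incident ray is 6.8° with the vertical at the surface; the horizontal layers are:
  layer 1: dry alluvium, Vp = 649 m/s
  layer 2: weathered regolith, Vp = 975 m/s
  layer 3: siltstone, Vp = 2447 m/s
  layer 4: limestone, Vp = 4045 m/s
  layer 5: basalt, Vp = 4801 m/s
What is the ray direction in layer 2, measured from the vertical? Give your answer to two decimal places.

10.25°

Snell's law across each interface conserves sin θ / V, so sin θ_2 = V_2·sin θ₁/V₁.
sin θ_2 = 975 × sin 6.8° / 649 = 0.1779.
θ_2 = arcsin 0.1779 = 10.25°.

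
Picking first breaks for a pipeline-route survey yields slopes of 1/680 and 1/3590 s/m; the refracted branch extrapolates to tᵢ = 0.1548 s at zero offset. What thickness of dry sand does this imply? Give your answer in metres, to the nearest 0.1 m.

h = tᵢ·V₁·V₂ / (2·√(V₂²−V₁²)).
√(V₂²−V₁²) = √(3590² − 680²) = 3525.0 m/s.
h = 0.1548 s × 680 × 3590 / (2 × 3525.0) = 53.60 m.

53.6 m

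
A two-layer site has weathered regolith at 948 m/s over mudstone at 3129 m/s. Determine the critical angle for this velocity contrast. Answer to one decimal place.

17.6°

At critical incidence the refracted ray runs along the interface (θ₂ = 90°), so sin θ_c = V₁/V₂.
θ_c = arcsin(948/3129) = arcsin 0.3030 = 17.64°.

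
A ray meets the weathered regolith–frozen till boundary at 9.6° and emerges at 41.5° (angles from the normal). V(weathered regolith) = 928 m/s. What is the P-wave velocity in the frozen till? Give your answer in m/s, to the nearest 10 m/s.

Snell's law: sin 9.6°/V₁ = sin 41.5°/V₂.
V₂ = V₁·sin 41.5°/sin 9.6° = 928 × 3.9733 = 3687.21 m/s.

3690 m/s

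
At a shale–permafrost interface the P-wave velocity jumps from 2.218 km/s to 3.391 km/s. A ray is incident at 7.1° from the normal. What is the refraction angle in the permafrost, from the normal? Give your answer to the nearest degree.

11°

sin θ₁/V₁ = sin θ₂/V₂ ⇒ sin θ₂ = 3.391·sin 7.1°/2.218 = 3.391·0.1236/2.218 = 0.1890.
θ₂ = arcsin 0.1890 = 10.89° from the normal.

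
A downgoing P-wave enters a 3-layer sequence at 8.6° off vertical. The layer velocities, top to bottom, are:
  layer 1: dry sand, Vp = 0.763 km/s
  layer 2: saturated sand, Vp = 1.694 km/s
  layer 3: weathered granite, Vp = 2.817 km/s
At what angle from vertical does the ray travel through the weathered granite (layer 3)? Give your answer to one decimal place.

Snell's law across each interface conserves sin θ / V, so sin θ_3 = V_3·sin θ₁/V₁.
sin θ_3 = 2.817 × sin 8.6° / 0.763 = 0.5521.
θ_3 = 33.51° from the vertical.

33.5°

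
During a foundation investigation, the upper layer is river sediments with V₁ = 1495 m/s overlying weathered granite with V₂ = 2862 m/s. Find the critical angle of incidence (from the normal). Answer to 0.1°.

Critical incidence: sin θ_c = V₁/V₂ = 1495/2862 = 0.5224.
θ_c = arcsin 0.5224 = 31.49°.

31.5°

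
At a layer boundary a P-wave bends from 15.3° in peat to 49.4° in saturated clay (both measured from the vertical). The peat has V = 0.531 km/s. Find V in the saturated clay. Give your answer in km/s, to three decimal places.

sin 15.3° = 0.2639; sin 49.4° = 0.7593.
V₂ = V₁·(sin θ₂/sin θ₁) = 0.531·(0.7593/0.2639) = 1.528 km/s.

1.528 km/s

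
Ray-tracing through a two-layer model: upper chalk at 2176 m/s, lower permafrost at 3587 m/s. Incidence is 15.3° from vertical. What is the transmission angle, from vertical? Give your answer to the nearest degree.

Snell's law: sin θ₂ = (V₂/V₁)·sin θ₁ = (3587/2176)·sin 15.3° = 0.4350.
θ₂ = arcsin 0.4350 = 25.78° from the normal.

26°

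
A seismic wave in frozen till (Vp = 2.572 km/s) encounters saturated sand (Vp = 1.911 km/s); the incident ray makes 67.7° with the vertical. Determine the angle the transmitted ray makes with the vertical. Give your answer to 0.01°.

43.43°

Snell's law: sin θ₂ = (V₂/V₁)·sin θ₁ = (1.911/2.572)·sin 67.7° = 0.6874.
θ₂ = sin⁻¹(0.6874) = 43.43° (from vertical).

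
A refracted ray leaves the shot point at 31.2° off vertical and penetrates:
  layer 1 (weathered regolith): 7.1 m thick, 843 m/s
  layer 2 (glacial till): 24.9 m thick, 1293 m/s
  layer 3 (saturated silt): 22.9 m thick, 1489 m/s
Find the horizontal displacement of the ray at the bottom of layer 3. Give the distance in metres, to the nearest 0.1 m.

Apply Snell's law at each interface; in layer i the horizontal offset is hᵢ·tan θᵢ.
Layer 1: θ = 31.20°; offset = 7.1·tan 31.20° = 4.300 m.
Layer 2: sin θ = 1293·sin 31.2°/843 = 0.7946, θ = 52.61°; offset = 24.9·tan 52.61° = 32.583 m.
Layer 3: sin θ = 1489·sin 31.2°/843 = 0.9150, θ = 66.21°; offset = 22.9·tan 66.21° = 51.934 m.
Summing the layer offsets gives 88.817 m.

88.8 m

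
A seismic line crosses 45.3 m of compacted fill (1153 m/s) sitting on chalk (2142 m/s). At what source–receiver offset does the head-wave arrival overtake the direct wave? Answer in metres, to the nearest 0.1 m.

165.4 m

θ_c = arcsin(1153/2142) = 32.57°, so cos θ_c = 0.8428 and tᵢ = 2h cos θ_c/V₁ = 0.0662 s.
At crossover x/V₁ = x/V₂ + tᵢ ⇒ x = tᵢ/(1/V₁ − 1/V₂) = 0.06622/(8.6730e-04 − 4.6685e-04) = 165.37 m.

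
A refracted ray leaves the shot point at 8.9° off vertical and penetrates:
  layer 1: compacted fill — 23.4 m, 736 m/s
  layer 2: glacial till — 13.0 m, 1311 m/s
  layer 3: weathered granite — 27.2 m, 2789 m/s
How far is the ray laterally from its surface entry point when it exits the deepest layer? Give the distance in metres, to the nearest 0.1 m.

Apply Snell's law at each interface; in layer i the horizontal offset is hᵢ·tan θᵢ.
Layer 1: θ = 8.90°; offset = 23.4·tan 8.90° = 3.664 m.
Layer 2: sin θ = 1311·sin 8.9°/736 = 0.2756, θ = 16.00°; offset = 13.0·tan 16.00° = 3.727 m.
Layer 3: sin θ = 2789·sin 8.9°/736 = 0.5863, θ = 35.89°; offset = 27.2·tan 35.89° = 19.684 m.
Total horizontal offset = 27.075 m.

27.1 m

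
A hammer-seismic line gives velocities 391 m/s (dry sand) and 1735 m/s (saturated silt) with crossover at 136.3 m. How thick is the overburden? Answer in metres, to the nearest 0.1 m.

h = (x_cross/2)·√((V₂−V₁)/(V₂+V₁)).
(V₂−V₁)/(V₂+V₁) = (1735−391)/(1735+391) = 0.6322; √ = 0.7951.
h = (136.3/2)·0.7951 = 54.19 m.

54.2 m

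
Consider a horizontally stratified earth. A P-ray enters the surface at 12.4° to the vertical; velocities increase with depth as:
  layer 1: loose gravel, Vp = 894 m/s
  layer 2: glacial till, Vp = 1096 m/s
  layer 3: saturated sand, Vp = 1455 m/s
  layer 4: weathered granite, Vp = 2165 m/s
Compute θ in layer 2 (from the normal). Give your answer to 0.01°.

Snell's law across each interface conserves sin θ / V, so sin θ_2 = V_2·sin θ₁/V₁.
sin θ_2 = 1096 × sin 12.4° / 894 = 0.2633.
θ_2 = 15.26° from the vertical.

15.26°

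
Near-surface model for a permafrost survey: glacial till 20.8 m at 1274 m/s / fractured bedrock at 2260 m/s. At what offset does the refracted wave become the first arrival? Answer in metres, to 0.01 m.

78.76 m

x_cross = 2h·√((V₂+V₁)/(V₂−V₁)).
(V₂+V₁)/(V₂−V₁) = (2260+1274)/(2260−1274) = 3.5842; √ = 1.8932.
x_cross = 2·20.8·1.8932 = 78.76 m.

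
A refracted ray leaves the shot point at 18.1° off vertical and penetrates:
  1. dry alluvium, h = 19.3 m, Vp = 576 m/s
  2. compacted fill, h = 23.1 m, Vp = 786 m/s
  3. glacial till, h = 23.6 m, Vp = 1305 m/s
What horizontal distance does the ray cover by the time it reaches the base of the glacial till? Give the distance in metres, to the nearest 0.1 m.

40.5 m

Ray parameter p = sin 18.1° / 576 m/s = 5.3937e-04 s/m.
Layer 1: θ = 18.10°; offset = 19.3·tan 18.10° = 6.308 m.
Layer 2: sin θ = p·786 = 0.4239 → θ = 25.08°; offset = 23.1·tan 25.08° = 10.813 m.
Layer 3: sin θ = p·1305 = 0.7039 → θ = 44.74°; offset = 23.6·tan 44.74° = 23.386 m.
Total horizontal offset = 40.507 m.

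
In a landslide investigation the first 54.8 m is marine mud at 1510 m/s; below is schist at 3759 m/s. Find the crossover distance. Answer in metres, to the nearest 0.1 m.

167.8 m

θ_c = arcsin(1510/3759) = 23.68°, so cos θ_c = 0.9158 and tᵢ = 2h cos θ_c/V₁ = 0.0665 s.
At crossover x/V₁ = x/V₂ + tᵢ ⇒ x = tᵢ/(1/V₁ − 1/V₂) = 0.06647/(6.6225e-04 − 2.6603e-04) = 167.76 m.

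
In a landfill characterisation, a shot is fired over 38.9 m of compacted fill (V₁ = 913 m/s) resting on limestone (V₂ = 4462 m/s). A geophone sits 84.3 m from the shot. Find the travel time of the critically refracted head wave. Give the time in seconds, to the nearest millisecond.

0.102 s

t = x/V₂ + 2h·√(V₂²−V₁²)/(V₁V₂).
√(V₂²−V₁²) = √(4462²−913²) = 4367.6 m/s; delay term = 2·38.9·4367.6/(913·4462) = 0.08341 s.
t = 84.3/4462 + 0.08341 = 0.10230 s.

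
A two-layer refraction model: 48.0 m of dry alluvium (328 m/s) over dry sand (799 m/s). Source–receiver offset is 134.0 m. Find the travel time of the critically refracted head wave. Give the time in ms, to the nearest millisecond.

θ_c = arcsin(V₁/V₂) = arcsin(328/799) = 24.24°, cos θ_c = 0.9119.
Intercept time tᵢ = 2h cos θ_c / V₁ = 2·48.0·0.9119/328 = 0.26688 s.
t = x/V₂ + tᵢ = 134.0/799 + 0.26688 = 0.43459 s.

435 ms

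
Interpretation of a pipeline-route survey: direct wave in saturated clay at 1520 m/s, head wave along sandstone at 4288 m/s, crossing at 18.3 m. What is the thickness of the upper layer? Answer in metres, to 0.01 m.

x_cross = 2h·√((V₂+V₁)/(V₂−V₁)) → h = x_cross / (2·√((V₂+V₁)/(V₂−V₁))).
√((V₂+V₁)/(V₂−V₁)) = √((4288+1520)/(4288−1520)) = 1.4485.
h = 18.3 / (2·1.4485) = 6.32 m.

6.32 m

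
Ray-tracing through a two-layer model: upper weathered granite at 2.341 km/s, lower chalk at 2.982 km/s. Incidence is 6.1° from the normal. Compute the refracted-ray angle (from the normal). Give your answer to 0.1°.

sin θ₁/V₁ = sin θ₂/V₂ ⇒ sin θ₂ = 2.982·sin 6.1°/2.341 = 2.982·0.1063/2.341 = 0.1354.
θ₂ = arcsin 0.1354 = 7.78° from the normal.

7.8°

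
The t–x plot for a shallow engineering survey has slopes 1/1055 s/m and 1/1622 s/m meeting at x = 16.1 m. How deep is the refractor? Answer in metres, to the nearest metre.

4 m

h = (x_cross/2)·√((V₂−V₁)/(V₂+V₁)).
(V₂−V₁)/(V₂+V₁) = (1622−1055)/(1622+1055) = 0.2118; √ = 0.4602.
h = (16.1/2)·0.4602 = 3.70 m.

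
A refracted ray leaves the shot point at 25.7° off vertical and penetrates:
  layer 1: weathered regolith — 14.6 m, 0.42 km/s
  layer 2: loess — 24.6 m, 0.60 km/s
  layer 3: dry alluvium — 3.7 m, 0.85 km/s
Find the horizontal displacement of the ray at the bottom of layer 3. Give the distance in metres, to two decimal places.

Ray parameter p = sin 25.7° / 0.42 km/s = 1.0325e+00 s/km.
Layer 1: θ = 25.70°; offset = 14.6·tan 25.70° = 7.0265 m.
Layer 2: sin θ = p·0.60 = 0.6195 → θ = 38.28°; offset = 24.6·tan 38.28° = 19.4144 m.
Layer 3: sin θ = p·0.85 = 0.8776 → θ = 61.36°; offset = 3.7·tan 61.36° = 6.7748 m.
Σ offsets = 33.2157 m.

33.22 m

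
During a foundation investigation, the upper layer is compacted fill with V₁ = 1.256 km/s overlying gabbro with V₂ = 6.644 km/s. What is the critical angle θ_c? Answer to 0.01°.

10.90°

Critical incidence: sin θ_c = V₁/V₂ = 1.256/6.644 = 0.1890.
θ_c = arcsin 0.1890 = 10.90°.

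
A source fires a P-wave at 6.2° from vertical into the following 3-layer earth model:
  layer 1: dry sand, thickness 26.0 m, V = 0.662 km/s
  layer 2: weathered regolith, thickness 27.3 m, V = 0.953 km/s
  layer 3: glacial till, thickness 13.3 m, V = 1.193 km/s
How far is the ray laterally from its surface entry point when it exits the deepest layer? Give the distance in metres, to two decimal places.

p = sin θ₁/V₁ = sin 6.2°/0.662 = 1.6314e-01 s/km is conserved through the stack.
Layer 1: θ = 6.20°; offset = 26.0·tan 6.20° = 2.8245 m.
Layer 2: sin θ = p·0.953 = 0.1555 → θ = 8.94°; offset = 27.3·tan 8.94° = 4.2967 m.
Layer 3: sin θ = p·1.193 = 0.1946 → θ = 11.22°; offset = 13.3·tan 11.22° = 2.6390 m.
Summing the layer offsets gives 9.7602 m.

9.76 m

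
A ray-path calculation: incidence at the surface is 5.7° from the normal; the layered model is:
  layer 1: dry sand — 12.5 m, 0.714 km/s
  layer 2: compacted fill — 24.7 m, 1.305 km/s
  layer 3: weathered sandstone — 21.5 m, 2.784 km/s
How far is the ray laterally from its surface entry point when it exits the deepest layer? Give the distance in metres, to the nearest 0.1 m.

Apply Snell's law at each interface; in layer i the horizontal offset is hᵢ·tan θᵢ.
Layer 1: θ = 5.70°; offset = 12.5·tan 5.70° = 1.248 m.
Layer 2: sin θ = 1.305·sin 5.7°/0.714 = 0.1815, θ = 10.46°; offset = 24.7·tan 10.46° = 4.560 m.
Layer 3: sin θ = 2.784·sin 5.7°/0.714 = 0.3873, θ = 22.78°; offset = 21.5·tan 22.78° = 9.031 m.
Σ offsets = 14.838 m.

14.8 m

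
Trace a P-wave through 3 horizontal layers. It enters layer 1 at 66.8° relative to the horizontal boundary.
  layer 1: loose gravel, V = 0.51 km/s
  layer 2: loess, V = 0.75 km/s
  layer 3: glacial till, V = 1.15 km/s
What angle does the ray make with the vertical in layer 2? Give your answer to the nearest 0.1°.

From the normal: θ₁ = 90° − 66.8° = 23.2°.
Snell's law across each interface conserves sin θ / V, so sin θ_2 = V_2·sin θ₁/V₁.
sin θ_2 = 0.75 × sin 23.2° / 0.51 = 0.5793.
θ_2 = 35.40° from the vertical.

35.4°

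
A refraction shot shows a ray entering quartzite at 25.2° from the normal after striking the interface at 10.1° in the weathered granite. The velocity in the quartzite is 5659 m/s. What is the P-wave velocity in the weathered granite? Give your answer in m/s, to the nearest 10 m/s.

sin 10.1° = 0.1754; sin 25.2° = 0.4258.
V₁ = V₂·(sin θ₁/sin θ₂) = 5659·(0.1754/0.4258) = 2330.79 m/s.

2330 m/s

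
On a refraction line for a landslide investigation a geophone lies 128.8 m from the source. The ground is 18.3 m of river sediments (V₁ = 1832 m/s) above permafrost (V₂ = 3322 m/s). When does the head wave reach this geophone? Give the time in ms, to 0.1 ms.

55.4 ms

θ_c = arcsin(V₁/V₂) = arcsin(1832/3322) = 33.47°, cos θ_c = 0.8342.
Intercept time tᵢ = 2h cos θ_c / V₁ = 2·18.3·0.8342/1832 = 0.01667 s.
t = x/V₂ + tᵢ = 128.8/3322 + 0.01667 = 0.05544 s.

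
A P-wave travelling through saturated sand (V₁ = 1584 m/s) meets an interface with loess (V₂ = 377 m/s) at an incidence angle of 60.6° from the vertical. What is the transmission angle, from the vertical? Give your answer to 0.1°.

12.0°

Snell's law: sin θ₂ = (V₂/V₁)·sin θ₁ = (377/1584)·sin 60.6° = 0.2074.
θ₂ = sin⁻¹(0.2074) = 11.97° (from vertical).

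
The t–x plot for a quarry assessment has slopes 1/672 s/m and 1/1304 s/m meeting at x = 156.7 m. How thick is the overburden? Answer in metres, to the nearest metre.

h = (x_cross/2)·√((V₂−V₁)/(V₂+V₁)).
(V₂−V₁)/(V₂+V₁) = (1304−672)/(1304+672) = 0.3198; √ = 0.5655.
h = (156.7/2)·0.5655 = 44.31 m.

44 m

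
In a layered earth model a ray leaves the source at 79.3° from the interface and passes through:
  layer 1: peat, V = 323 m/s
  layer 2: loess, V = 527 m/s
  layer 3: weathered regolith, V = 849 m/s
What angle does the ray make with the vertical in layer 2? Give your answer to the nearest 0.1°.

17.6°

From the normal: θ₁ = 90° − 79.3° = 10.7°.
Ray parameter p = sin 10.7° / 323 = 5.7482e-04 s/m.
sin θ_2 = p·V_2 = 5.7482e-04 × 527 = 0.3029.
θ_2 = arcsin 0.3029 = 17.63°.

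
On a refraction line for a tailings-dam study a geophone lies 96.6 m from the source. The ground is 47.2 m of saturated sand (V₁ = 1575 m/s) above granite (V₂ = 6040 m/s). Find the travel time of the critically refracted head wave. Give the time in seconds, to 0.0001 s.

θ_c = arcsin(V₁/V₂) = arcsin(1575/6040) = 15.12°, cos θ_c = 0.9654.
Intercept time tᵢ = 2h cos θ_c / V₁ = 2·47.2·0.9654/1575 = 0.05786 s.
t = x/V₂ + tᵢ = 96.6/6040 + 0.05786 = 0.07386 s.

0.0739 s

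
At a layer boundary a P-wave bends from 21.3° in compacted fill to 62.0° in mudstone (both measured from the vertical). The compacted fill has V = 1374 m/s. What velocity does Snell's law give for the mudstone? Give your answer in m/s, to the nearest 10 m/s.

3340 m/s

Snell's law: sin 21.3°/V₁ = sin 62.0°/V₂.
V₂ = V₁·sin 62.0°/sin 21.3° = 1374 × 2.4307 = 3339.75 m/s.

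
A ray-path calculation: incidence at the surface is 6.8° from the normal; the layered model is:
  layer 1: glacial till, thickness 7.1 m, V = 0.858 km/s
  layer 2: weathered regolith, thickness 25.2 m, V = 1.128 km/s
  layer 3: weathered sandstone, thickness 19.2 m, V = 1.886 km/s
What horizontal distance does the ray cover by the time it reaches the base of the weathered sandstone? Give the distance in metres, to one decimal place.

10.0 m

Apply Snell's law at each interface; in layer i the horizontal offset is hᵢ·tan θᵢ.
Layer 1: θ = 6.80°; offset = 7.1·tan 6.80° = 0.847 m.
Layer 2: sin θ = 1.128·sin 6.8°/0.858 = 0.1557, θ = 8.96°; offset = 25.2·tan 8.96° = 3.971 m.
Layer 3: sin θ = 1.886·sin 6.8°/0.858 = 0.2603, θ = 15.09°; offset = 19.2·tan 15.09° = 5.176 m.
Summing the layer offsets gives 9.993 m.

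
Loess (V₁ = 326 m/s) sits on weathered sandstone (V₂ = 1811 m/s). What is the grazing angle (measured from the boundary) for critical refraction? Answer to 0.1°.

At critical incidence the refracted ray runs along the interface (θ₂ = 90°), so sin θ_c = V₁/V₂.
θ_c = arcsin(326/1811) = arcsin 0.1800 = 10.37°.
Measured from the interface: 90° − 10.37° = 79.63°.

79.6°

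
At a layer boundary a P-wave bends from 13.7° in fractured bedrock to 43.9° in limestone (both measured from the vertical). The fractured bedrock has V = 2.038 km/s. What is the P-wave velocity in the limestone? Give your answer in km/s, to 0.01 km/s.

5.97 km/s

sin 13.7° = 0.2368; sin 43.9° = 0.6934.
V₂ = V₁·(sin θ₂/sin θ₁) = 2.038·(0.6934/0.2368) = 5.97 km/s.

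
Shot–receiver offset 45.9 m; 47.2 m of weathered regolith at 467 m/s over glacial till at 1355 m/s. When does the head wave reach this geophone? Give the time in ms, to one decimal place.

223.6 ms

θ_c = arcsin(V₁/V₂) = arcsin(467/1355) = 20.16°, cos θ_c = 0.9387.
Intercept time tᵢ = 2h cos θ_c / V₁ = 2·47.2·0.9387/467 = 0.18976 s.
t = x/V₂ + tᵢ = 45.9/1355 + 0.18976 = 0.22363 s.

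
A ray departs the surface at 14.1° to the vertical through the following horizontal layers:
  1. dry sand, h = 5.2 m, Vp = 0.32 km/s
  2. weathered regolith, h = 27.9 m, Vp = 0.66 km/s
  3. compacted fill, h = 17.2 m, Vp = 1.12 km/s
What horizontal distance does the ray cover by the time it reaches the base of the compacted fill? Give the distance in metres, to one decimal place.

45.6 m

p = sin θ₁/V₁ = sin 14.1°/0.32 = 7.6130e-01 s/km is conserved through the stack.
Layer 1: θ = 14.10°; offset = 5.2·tan 14.10° = 1.306 m.
Layer 2: sin θ = p·0.66 = 0.5025 → θ = 30.16°; offset = 27.9·tan 30.16° = 16.214 m.
Layer 3: sin θ = p·1.12 = 0.8527 → θ = 58.50°; offset = 17.2·tan 58.50° = 28.069 m.
Σ offsets = 45.589 m.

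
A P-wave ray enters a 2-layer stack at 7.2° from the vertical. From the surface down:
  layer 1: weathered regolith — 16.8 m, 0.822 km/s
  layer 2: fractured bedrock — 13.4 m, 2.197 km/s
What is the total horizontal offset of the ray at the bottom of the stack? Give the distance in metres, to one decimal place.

p = sin θ₁/V₁ = sin 7.2°/0.822 = 1.5247e-01 s/km is conserved through the stack.
Layer 1: θ = 7.20°; offset = 16.8·tan 7.20° = 2.122 m.
Layer 2: sin θ = p·2.197 = 0.3350 → θ = 19.57°; offset = 13.4·tan 19.57° = 4.764 m.
Summing the layer offsets gives 6.886 m.

6.9 m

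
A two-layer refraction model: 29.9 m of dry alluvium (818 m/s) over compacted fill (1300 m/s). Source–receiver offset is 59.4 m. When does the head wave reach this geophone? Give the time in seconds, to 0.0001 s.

t = x/V₂ + 2h·√(V₂²−V₁²)/(V₁V₂).
√(V₂²−V₁²) = √(1300²−818²) = 1010.4 m/s; delay term = 2·29.9·1010.4/(818·1300) = 0.05682 s.
t = 59.4/1300 + 0.05682 = 0.10251 s.

0.1025 s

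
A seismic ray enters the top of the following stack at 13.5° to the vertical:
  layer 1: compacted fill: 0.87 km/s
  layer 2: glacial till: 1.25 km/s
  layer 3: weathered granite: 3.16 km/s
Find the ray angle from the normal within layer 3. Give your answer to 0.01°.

Snell's law across each interface conserves sin θ / V, so sin θ_3 = V_3·sin θ₁/V₁.
sin θ_3 = 3.16 × sin 13.5° / 0.87 = 0.8479.
θ_3 = arcsin 0.8479 = 57.99°.

57.99°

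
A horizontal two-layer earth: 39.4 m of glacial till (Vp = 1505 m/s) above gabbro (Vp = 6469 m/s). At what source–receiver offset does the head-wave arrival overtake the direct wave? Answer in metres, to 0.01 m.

x_cross = 2h·√((V₂+V₁)/(V₂−V₁)).
(V₂+V₁)/(V₂−V₁) = (6469+1505)/(6469−1505) = 1.6064; √ = 1.2674.
x_cross = 2·39.4·1.2674 = 99.87 m.

99.87 m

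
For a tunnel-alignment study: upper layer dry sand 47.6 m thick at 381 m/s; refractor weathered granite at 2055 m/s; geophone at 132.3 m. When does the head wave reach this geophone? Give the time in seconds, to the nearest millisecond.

0.310 s

θ_c = arcsin(V₁/V₂) = arcsin(381/2055) = 10.68°, cos θ_c = 0.9827.
Intercept time tᵢ = 2h cos θ_c / V₁ = 2·47.6·0.9827/381 = 0.24554 s.
t = x/V₂ + tᵢ = 132.3/2055 + 0.24554 = 0.30992 s.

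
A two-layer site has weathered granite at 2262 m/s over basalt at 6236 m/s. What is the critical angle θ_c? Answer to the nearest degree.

At critical incidence the refracted ray runs along the interface (θ₂ = 90°), so sin θ_c = V₁/V₂.
θ_c = arcsin(2262/6236) = arcsin 0.3627 = 21.27°.

21°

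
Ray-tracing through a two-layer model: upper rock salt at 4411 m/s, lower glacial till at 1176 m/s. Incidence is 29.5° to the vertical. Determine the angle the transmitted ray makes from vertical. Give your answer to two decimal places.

Snell's law: sin θ₂ = (V₂/V₁)·sin θ₁ = (1176/4411)·sin 29.5° = 0.1313.
θ₂ = sin⁻¹(0.1313) = 7.54° (from vertical).

7.54°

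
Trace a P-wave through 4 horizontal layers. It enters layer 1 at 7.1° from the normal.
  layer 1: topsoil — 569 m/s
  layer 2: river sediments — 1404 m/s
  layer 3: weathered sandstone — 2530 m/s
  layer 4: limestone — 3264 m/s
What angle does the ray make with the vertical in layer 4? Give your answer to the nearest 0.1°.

45.2°

Ray parameter p = sin 7.1° / 569 = 2.1723e-04 s/m.
sin θ_4 = p·V_4 = 2.1723e-04 × 3264 = 0.7090.
θ_4 = arcsin 0.7090 = 45.16°.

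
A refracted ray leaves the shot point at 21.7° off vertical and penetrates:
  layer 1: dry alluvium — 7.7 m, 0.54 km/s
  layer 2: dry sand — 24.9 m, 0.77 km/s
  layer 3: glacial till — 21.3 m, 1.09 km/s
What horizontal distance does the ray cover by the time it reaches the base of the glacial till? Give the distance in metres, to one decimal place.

42.4 m

Apply Snell's law at each interface; in layer i the horizontal offset is hᵢ·tan θᵢ.
Layer 1: θ = 21.70°; offset = 7.7·tan 21.70° = 3.064 m.
Layer 2: sin θ = 0.77·sin 21.7°/0.54 = 0.5272, θ = 31.82°; offset = 24.9·tan 31.82° = 15.450 m.
Layer 3: sin θ = 1.09·sin 21.7°/0.54 = 0.7463, θ = 48.27°; offset = 21.3·tan 48.27° = 23.885 m.
Total horizontal offset = 42.399 m.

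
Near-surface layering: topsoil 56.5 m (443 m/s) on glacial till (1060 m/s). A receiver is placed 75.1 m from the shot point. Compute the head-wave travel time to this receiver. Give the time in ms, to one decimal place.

302.6 ms

θ_c = arcsin(V₁/V₂) = arcsin(443/1060) = 24.70°, cos θ_c = 0.9085.
Intercept time tᵢ = 2h cos θ_c / V₁ = 2·56.5·0.9085/443 = 0.23173 s.
t = x/V₂ + tᵢ = 75.1/1060 + 0.23173 = 0.30258 s.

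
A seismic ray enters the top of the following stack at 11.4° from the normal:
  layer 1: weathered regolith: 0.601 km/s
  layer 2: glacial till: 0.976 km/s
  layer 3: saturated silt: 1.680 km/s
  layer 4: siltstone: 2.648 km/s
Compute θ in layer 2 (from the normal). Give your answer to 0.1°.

Snell's law across each interface conserves sin θ / V, so sin θ_2 = V_2·sin θ₁/V₁.
sin θ_2 = 0.976 × sin 11.4° / 0.601 = 0.3210.
θ_2 = arcsin 0.3210 = 18.72°.

18.7°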